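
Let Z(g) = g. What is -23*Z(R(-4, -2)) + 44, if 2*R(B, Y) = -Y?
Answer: 21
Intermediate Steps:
R(B, Y) = -Y/2 (R(B, Y) = (-Y)/2 = -Y/2)
-23*Z(R(-4, -2)) + 44 = -(-23)*(-2)/2 + 44 = -23*1 + 44 = -23 + 44 = 21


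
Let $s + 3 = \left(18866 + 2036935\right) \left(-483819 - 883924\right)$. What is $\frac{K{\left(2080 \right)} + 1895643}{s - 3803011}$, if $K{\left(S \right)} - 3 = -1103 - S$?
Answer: $- \frac{1892463}{2811811230157} \approx -6.7304 \cdot 10^{-7}$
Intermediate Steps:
$K{\left(S \right)} = -1100 - S$ ($K{\left(S \right)} = 3 - \left(1103 + S\right) = -1100 - S$)
$s = -2811807427146$ ($s = -3 + \left(18866 + 2036935\right) \left(-483819 - 883924\right) = -3 + 2055801 \left(-1367743\right) = -3 - 2811807427143 = -2811807427146$)
$\frac{K{\left(2080 \right)} + 1895643}{s - 3803011} = \frac{\left(-1100 - 2080\right) + 1895643}{-2811807427146 - 3803011} = \frac{\left(-1100 - 2080\right) + 1895643}{-2811811230157} = \left(-3180 + 1895643\right) \left(- \frac{1}{2811811230157}\right) = 1892463 \left(- \frac{1}{2811811230157}\right) = - \frac{1892463}{2811811230157}$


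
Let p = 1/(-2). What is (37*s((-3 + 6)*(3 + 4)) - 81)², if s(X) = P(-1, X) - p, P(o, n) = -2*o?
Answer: 529/4 ≈ 132.25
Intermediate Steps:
p = -½ ≈ -0.50000
s(X) = 5/2 (s(X) = -2*(-1) - 1*(-½) = 2 + ½ = 5/2)
(37*s((-3 + 6)*(3 + 4)) - 81)² = (37*(5/2) - 81)² = (185/2 - 81)² = (23/2)² = 529/4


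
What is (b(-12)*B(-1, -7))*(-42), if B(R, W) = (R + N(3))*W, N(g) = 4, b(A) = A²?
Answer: 127008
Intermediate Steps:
B(R, W) = W*(4 + R) (B(R, W) = (R + 4)*W = (4 + R)*W = W*(4 + R))
(b(-12)*B(-1, -7))*(-42) = ((-12)²*(-7*(4 - 1)))*(-42) = (144*(-7*3))*(-42) = (144*(-21))*(-42) = -3024*(-42) = 127008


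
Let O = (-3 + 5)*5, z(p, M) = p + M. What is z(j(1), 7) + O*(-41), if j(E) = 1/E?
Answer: -402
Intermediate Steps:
z(p, M) = M + p
O = 10 (O = 2*5 = 10)
z(j(1), 7) + O*(-41) = (7 + 1/1) + 10*(-41) = (7 + 1) - 410 = 8 - 410 = -402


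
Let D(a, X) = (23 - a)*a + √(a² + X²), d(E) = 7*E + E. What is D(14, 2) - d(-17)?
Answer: 262 + 10*√2 ≈ 276.14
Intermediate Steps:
d(E) = 8*E
D(a, X) = √(X² + a²) + a*(23 - a) (D(a, X) = a*(23 - a) + √(X² + a²) = √(X² + a²) + a*(23 - a))
D(14, 2) - d(-17) = (√(2² + 14²) - 1*14² + 23*14) - 8*(-17) = (√(4 + 196) - 1*196 + 322) - 1*(-136) = (√200 - 196 + 322) + 136 = (10*√2 - 196 + 322) + 136 = (126 + 10*√2) + 136 = 262 + 10*√2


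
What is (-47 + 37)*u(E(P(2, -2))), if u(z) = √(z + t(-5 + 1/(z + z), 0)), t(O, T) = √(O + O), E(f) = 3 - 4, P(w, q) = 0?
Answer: -10*√(-1 + I*√11) ≈ -11.1 - 14.94*I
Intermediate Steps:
E(f) = -1
t(O, T) = √2*√O (t(O, T) = √(2*O) = √2*√O)
u(z) = √(z + √2*√(-5 + 1/(2*z))) (u(z) = √(z + √2*√(-5 + 1/(z + z))) = √(z + √2*√(-5 + 1/(2*z))))
(-47 + 37)*u(E(P(2, -2))) = (-47 + 37)*√(-1 + √(-10 + 1/(-1))) = -10*√(-1 + √(-10 - 1)) = -10*√(-1 + √(-11)) = -10*√(-1 + I*√11)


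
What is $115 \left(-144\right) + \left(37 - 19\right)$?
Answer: $-16542$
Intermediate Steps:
$115 \left(-144\right) + \left(37 - 19\right) = -16560 + 18 = -16542$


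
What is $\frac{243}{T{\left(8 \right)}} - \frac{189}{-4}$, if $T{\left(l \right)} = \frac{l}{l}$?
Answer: $\frac{1161}{4} \approx 290.25$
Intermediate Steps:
$T{\left(l \right)} = 1$
$\frac{243}{T{\left(8 \right)}} - \frac{189}{-4} = \frac{243}{1} - \frac{189}{-4} = 243 \cdot 1 - - \frac{189}{4} = 243 + \frac{189}{4} = \frac{1161}{4}$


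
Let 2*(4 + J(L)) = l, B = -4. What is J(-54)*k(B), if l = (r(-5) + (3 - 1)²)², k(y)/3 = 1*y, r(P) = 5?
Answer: -438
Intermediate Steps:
k(y) = 3*y (k(y) = 3*(1*y) = 3*y)
l = 81 (l = (5 + (3 - 1)²)² = (5 + 2²)² = (5 + 4)² = 9² = 81)
J(L) = 73/2 (J(L) = -4 + (½)*81 = -4 + 81/2 = 73/2)
J(-54)*k(B) = 73*(3*(-4))/2 = (73/2)*(-12) = -438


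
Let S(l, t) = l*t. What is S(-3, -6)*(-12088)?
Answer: -217584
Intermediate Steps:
S(-3, -6)*(-12088) = -3*(-6)*(-12088) = 18*(-12088) = -217584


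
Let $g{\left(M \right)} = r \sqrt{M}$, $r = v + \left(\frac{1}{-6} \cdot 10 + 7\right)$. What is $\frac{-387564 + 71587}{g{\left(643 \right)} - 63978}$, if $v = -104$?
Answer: $\frac{90970094277}{18391161634} - \frac{70146894 \sqrt{643}}{9195580817} \approx 4.753$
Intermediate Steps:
$r = - \frac{296}{3}$ ($r = -104 + \left(\frac{1}{-6} \cdot 10 + 7\right) = -104 + \left(\left(- \frac{1}{6}\right) 10 + 7\right) = -104 + \left(- \frac{5}{3} + 7\right) = -104 + \frac{16}{3} = - \frac{296}{3} \approx -98.667$)
$g{\left(M \right)} = - \frac{296 \sqrt{M}}{3}$
$\frac{-387564 + 71587}{g{\left(643 \right)} - 63978} = \frac{-387564 + 71587}{- \frac{296 \sqrt{643}}{3} - 63978} = - \frac{315977}{-63978 - \frac{296 \sqrt{643}}{3}}$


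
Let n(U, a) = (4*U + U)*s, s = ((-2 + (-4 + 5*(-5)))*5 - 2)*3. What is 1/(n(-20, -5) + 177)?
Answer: 1/47277 ≈ 2.1152e-5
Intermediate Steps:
s = -471 (s = ((-2 + (-4 - 25))*5 - 2)*3 = ((-2 - 29)*5 - 2)*3 = (-31*5 - 2)*3 = (-155 - 2)*3 = -157*3 = -471)
n(U, a) = -2355*U (n(U, a) = (4*U + U)*(-471) = (5*U)*(-471) = -2355*U)
1/(n(-20, -5) + 177) = 1/(-2355*(-20) + 177) = 1/(47100 + 177) = 1/47277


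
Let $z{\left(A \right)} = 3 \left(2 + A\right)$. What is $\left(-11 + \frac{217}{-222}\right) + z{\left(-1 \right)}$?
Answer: $- \frac{1993}{222} \approx -8.9775$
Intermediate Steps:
$z{\left(A \right)} = 6 + 3 A$
$\left(-11 + \frac{217}{-222}\right) + z{\left(-1 \right)} = \left(-11 + \frac{217}{-222}\right) + \left(6 + 3 \left(-1\right)\right) = \left(-11 + 217 \left(- \frac{1}{222}\right)\right) + \left(6 - 3\right) = \left(-11 - \frac{217}{222}\right) + 3 = - \frac{2659}{222} + 3 = - \frac{1993}{222}$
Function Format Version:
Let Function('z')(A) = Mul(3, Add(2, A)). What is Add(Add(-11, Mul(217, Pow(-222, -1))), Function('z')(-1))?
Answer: Rational(-1993, 222) ≈ -8.9775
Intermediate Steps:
Function('z')(A) = Add(6, Mul(3, A))
Add(Add(-11, Mul(217, Pow(-222, -1))), Function('z')(-1)) = Add(Add(-11, Mul(217, Pow(-222, -1))), Add(6, Mul(3, -1))) = Add(Add(-11, Mul(217, Rational(-1, 222))), Add(6, -3)) = Add(Add(-11, Rational(-217, 222)), 3) = Add(Rational(-2659, 222), 3) = Rational(-1993, 222)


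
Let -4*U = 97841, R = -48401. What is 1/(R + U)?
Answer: -4/291445 ≈ -1.3725e-5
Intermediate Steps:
U = -97841/4 (U = -¼*97841 = -97841/4 ≈ -24460.)
1/(R + U) = 1/(-48401 - 97841/4) = 1/(-291445/4) = -4/291445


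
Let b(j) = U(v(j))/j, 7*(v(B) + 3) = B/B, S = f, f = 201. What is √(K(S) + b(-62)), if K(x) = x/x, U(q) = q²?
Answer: √40889/217 ≈ 0.93184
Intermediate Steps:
S = 201
v(B) = -20/7 (v(B) = -3 + (B/B)/7 = -3 + (⅐)*1 = -3 + ⅐ = -20/7)
K(x) = 1
b(j) = 400/(49*j) (b(j) = (-20/7)²/j = 400/(49*j))
√(K(S) + b(-62)) = √(1 + (400/49)/(-62)) = √(1 + (400/49)*(-1/62)) = √(1 - 200/1519) = √(1319/1519) = √40889/217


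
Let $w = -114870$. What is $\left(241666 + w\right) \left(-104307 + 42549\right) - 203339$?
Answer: $-7830870707$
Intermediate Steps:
$\left(241666 + w\right) \left(-104307 + 42549\right) - 203339 = \left(241666 - 114870\right) \left(-104307 + 42549\right) - 203339 = 126796 \left(-61758\right) - 203339 = -7830667368 - 203339 = -7830870707$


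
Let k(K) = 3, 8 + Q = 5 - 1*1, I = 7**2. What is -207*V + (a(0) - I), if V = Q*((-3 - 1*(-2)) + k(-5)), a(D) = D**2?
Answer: 1607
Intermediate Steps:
I = 49
Q = -4 (Q = -8 + (5 - 1*1) = -8 + (5 - 1) = -8 + 4 = -4)
V = -8 (V = -4*((-3 - 1*(-2)) + 3) = -4*((-3 + 2) + 3) = -4*(-1 + 3) = -4*2 = -8)
-207*V + (a(0) - I) = -207*(-8) + (0**2 - 1*49) = 1656 + (0 - 49) = 1656 - 49 = 1607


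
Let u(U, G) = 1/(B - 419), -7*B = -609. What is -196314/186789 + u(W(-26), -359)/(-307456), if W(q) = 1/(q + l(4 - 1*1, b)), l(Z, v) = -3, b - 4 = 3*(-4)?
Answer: -6679609439433/6355520132096 ≈ -1.0510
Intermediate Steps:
b = -8 (b = 4 + 3*(-4) = 4 - 12 = -8)
B = 87 (B = -⅐*(-609) = 87)
W(q) = 1/(-3 + q) (W(q) = 1/(q - 3) = 1/(-3 + q))
u(U, G) = -1/332 (u(U, G) = 1/(87 - 419) = 1/(-332) = -1/332)
-196314/186789 + u(W(-26), -359)/(-307456) = -196314/186789 - 1/332/(-307456) = -196314*1/186789 - 1/332*(-1/307456) = -65438/62263 + 1/102075392 = -6679609439433/6355520132096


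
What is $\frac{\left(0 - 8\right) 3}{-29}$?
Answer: $\frac{24}{29} \approx 0.82759$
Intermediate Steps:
$\frac{\left(0 - 8\right) 3}{-29} = \left(-8\right) 3 \left(- \frac{1}{29}\right) = \left(-24\right) \left(- \frac{1}{29}\right) = \frac{24}{29}$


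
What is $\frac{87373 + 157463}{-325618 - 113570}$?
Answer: $- \frac{20403}{36599} \approx -0.55747$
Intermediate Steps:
$\frac{87373 + 157463}{-325618 - 113570} = \frac{244836}{-325618 - 113570} = \frac{244836}{-439188} = 244836 \left(- \frac{1}{439188}\right) = - \frac{20403}{36599}$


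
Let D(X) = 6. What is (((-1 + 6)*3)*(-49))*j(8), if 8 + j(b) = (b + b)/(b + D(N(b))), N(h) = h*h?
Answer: 5040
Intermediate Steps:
N(h) = h²
j(b) = -8 + 2*b/(6 + b) (j(b) = -8 + (b + b)/(b + 6) = -8 + (2*b)/(6 + b) = -8 + 2*b/(6 + b))
(((-1 + 6)*3)*(-49))*j(8) = (((-1 + 6)*3)*(-49))*(6*(-8 - 1*8)/(6 + 8)) = ((5*3)*(-49))*(6*(-8 - 8)/14) = (15*(-49))*(6*(1/14)*(-16)) = -735*(-48/7) = 5040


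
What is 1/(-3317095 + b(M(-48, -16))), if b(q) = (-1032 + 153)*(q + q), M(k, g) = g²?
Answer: -1/3767143 ≈ -2.6545e-7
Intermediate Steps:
b(q) = -1758*q
1/(-3317095 + b(M(-48, -16))) = 1/(-3317095 - 1758*(-16)²) = 1/(-3317095 - 1758*256) = 1/(-3317095 - 450048) = 1/(-3767143) = -1/3767143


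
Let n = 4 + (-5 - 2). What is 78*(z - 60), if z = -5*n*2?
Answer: -2340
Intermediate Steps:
n = -3 (n = 4 - 7 = -3)
z = 30 (z = -5*(-3)*2 = 15*2 = 30)
78*(z - 60) = 78*(30 - 60) = 78*(-30) = -2340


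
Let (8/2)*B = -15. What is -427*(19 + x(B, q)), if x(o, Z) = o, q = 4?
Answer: -26047/4 ≈ -6511.8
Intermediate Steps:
B = -15/4 (B = (1/4)*(-15) = -15/4 ≈ -3.7500)
-427*(19 + x(B, q)) = -427*(19 - 15/4) = -427*61/4 = -26047/4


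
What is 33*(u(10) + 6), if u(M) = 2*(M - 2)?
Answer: 726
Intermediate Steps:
u(M) = -4 + 2*M (u(M) = 2*(-2 + M) = -4 + 2*M)
33*(u(10) + 6) = 33*((-4 + 2*10) + 6) = 33*((-4 + 20) + 6) = 33*(16 + 6) = 33*22 = 726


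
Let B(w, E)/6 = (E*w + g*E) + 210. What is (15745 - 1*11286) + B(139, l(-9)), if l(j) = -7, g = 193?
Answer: -8225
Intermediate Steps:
B(w, E) = 1260 + 1158*E + 6*E*w (B(w, E) = 6*((E*w + 193*E) + 210) = 6*((193*E + E*w) + 210) = 6*(210 + 193*E + E*w) = 1260 + 1158*E + 6*E*w)
(15745 - 1*11286) + B(139, l(-9)) = (15745 - 1*11286) + (1260 + 1158*(-7) + 6*(-7)*139) = (15745 - 11286) + (1260 - 8106 - 5838) = 4459 - 12684 = -8225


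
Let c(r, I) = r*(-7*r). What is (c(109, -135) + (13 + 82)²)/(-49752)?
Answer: 4119/2764 ≈ 1.4902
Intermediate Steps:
c(r, I) = -7*r²
(c(109, -135) + (13 + 82)²)/(-49752) = (-7*109² + (13 + 82)²)/(-49752) = (-7*11881 + 95²)*(-1/49752) = (-83167 + 9025)*(-1/49752) = -74142*(-1/49752) = 4119/2764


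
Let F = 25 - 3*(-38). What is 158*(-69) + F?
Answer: -10763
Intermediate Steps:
F = 139 (F = 25 + 114 = 139)
158*(-69) + F = 158*(-69) + 139 = -10902 + 139 = -10763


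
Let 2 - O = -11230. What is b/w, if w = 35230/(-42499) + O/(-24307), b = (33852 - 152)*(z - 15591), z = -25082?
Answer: 707972166741779650/666842189 ≈ 1.0617e+9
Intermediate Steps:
O = 11232 (O = 2 - 1*(-11230) = 2 + 11230 = 11232)
b = -1370680100 (b = (33852 - 152)*(-25082 - 15591) = 33700*(-40673) = -1370680100)
w = -1333684378/1033023193 (w = 35230/(-42499) + 11232/(-24307) = 35230*(-1/42499) + 11232*(-1/24307) = -35230/42499 - 11232/24307 = -1333684378/1033023193 ≈ -1.2910)
b/w = -1370680100/(-1333684378/1033023193) = -1370680100*(-1033023193/1333684378) = 707972166741779650/666842189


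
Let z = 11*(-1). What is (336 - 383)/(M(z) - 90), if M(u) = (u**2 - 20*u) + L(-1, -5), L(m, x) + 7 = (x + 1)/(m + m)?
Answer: -47/246 ≈ -0.19106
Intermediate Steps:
L(m, x) = -7 + (1 + x)/(2*m) (L(m, x) = -7 + (x + 1)/(m + m) = -7 + (1 + x)/((2*m)) = -7 + (1 + x)*(1/(2*m)) = -7 + (1 + x)/(2*m))
z = -11
M(u) = -5 + u**2 - 20*u (M(u) = (u**2 - 20*u) + (1/2)*(1 - 5 - 14*(-1))/(-1) = (u**2 - 20*u) + (1/2)*(-1)*(1 - 5 + 14) = (u**2 - 20*u) + (1/2)*(-1)*10 = (u**2 - 20*u) - 5 = -5 + u**2 - 20*u)
(336 - 383)/(M(z) - 90) = (336 - 383)/((-5 + (-11)**2 - 20*(-11)) - 90) = -47/((-5 + 121 + 220) - 90) = -47/(336 - 90) = -47/246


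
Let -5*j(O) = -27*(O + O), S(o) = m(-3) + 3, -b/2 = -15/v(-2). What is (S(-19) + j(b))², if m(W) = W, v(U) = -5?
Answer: 104976/25 ≈ 4199.0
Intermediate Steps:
b = -6 (b = -(-30)/(-5) = -(-30)*(-1)/5 = -2*3 = -6)
S(o) = 0 (S(o) = -3 + 3 = 0)
j(O) = 54*O/5 (j(O) = -(-27)*(O + O)/5 = -(-27)*2*O/5 = -(-54)*O/5 = 54*O/5)
(S(-19) + j(b))² = (0 + (54/5)*(-6))² = (0 - 324/5)² = (-324/5)² = 104976/25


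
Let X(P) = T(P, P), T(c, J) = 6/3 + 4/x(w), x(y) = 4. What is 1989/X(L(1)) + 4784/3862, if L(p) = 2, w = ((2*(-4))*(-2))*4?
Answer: 1282645/1931 ≈ 664.24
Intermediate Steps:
w = 64 (w = -8*(-2)*4 = 16*4 = 64)
T(c, J) = 3 (T(c, J) = 6/3 + 4/4 = 6*(⅓) + 4*(¼) = 2 + 1 = 3)
X(P) = 3
1989/X(L(1)) + 4784/3862 = 1989/3 + 4784/3862 = 1989*(⅓) + 4784*(1/3862) = 663 + 2392/1931 = 1282645/1931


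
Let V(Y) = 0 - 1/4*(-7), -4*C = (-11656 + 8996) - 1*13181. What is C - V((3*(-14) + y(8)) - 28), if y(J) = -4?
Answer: 7917/2 ≈ 3958.5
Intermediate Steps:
C = 15841/4 (C = -((-11656 + 8996) - 1*13181)/4 = -(-2660 - 13181)/4 = -1/4*(-15841) = 15841/4 ≈ 3960.3)
V(Y) = 7/4 (V(Y) = 0 - 1*1/4*(-7) = 0 - 1/4*(-7) = 0 + 7/4 = 7/4)
C - V((3*(-14) + y(8)) - 28) = 15841/4 - 1*7/4 = 15841/4 - 7/4 = 7917/2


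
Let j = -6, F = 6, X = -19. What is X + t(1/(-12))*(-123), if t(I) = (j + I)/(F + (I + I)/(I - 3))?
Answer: 93717/896 ≈ 104.59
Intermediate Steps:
t(I) = (-6 + I)/(6 + 2*I/(-3 + I)) (t(I) = (-6 + I)/(6 + (I + I)/(I - 3)) = (-6 + I)/(6 + (2*I)/(-3 + I)) = (-6 + I)/(6 + 2*I/(-3 + I)))
X + t(1/(-12))*(-123) = -19 + ((18 + (1/(-12))**2 - 9/(-12))/(2*(-9 + 4/(-12))))*(-123) = -19 + ((18 + (-1/12)**2 - 9*(-1/12))/(2*(-9 + 4*(-1/12))))*(-123) = -19 + ((18 + 1/144 + 3/4)/(2*(-9 - 1/3)))*(-123) = -19 + ((1/2)*(2701/144)/(-28/3))*(-123) = -19 + ((1/2)*(-3/28)*(2701/144))*(-123) = -19 - 2701/2688*(-123) = -19 + 110741/896 = 93717/896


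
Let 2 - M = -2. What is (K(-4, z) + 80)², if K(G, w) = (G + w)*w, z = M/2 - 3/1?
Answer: 7225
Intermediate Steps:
M = 4 (M = 2 - 1*(-2) = 2 + 2 = 4)
z = -1 (z = 4/2 - 3/1 = 4*(½) - 3*1 = 2 - 3 = -1)
K(G, w) = w*(G + w)
(K(-4, z) + 80)² = (-(-4 - 1) + 80)² = (-1*(-5) + 80)² = (5 + 80)² = 85² = 7225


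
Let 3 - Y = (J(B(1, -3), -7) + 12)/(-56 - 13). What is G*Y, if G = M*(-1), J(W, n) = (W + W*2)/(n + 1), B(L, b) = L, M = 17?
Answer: -323/6 ≈ -53.833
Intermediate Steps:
J(W, n) = 3*W/(1 + n) (J(W, n) = (W + 2*W)/(1 + n) = (3*W)/(1 + n) = 3*W/(1 + n))
G = -17 (G = 17*(-1) = -17)
Y = 19/6 (Y = 3 - (3*1/(1 - 7) + 12)/(-56 - 13) = 3 - (3*1/(-6) + 12)/(-69) = 3 - (3*1*(-1/6) + 12)*(-1)/69 = 3 - (-1/2 + 12)*(-1)/69 = 3 - 23*(-1)/(2*69) = 3 - 1*(-1/6) = 3 + 1/6 = 19/6 ≈ 3.1667)
G*Y = -17*19/6 = -323/6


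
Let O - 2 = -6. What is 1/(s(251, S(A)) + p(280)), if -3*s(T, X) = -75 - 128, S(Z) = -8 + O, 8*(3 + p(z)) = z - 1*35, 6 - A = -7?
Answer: 24/2287 ≈ 0.010494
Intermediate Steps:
A = 13 (A = 6 - 1*(-7) = 6 + 7 = 13)
O = -4 (O = 2 - 6 = -4)
p(z) = -59/8 + z/8 (p(z) = -3 + (z - 1*35)/8 = -3 + (z - 35)/8 = -3 + (-35 + z)/8 = -3 + (-35/8 + z/8) = -59/8 + z/8)
S(Z) = -12 (S(Z) = -8 - 4 = -12)
s(T, X) = 203/3 (s(T, X) = -(-75 - 128)/3 = -1/3*(-203) = 203/3)
1/(s(251, S(A)) + p(280)) = 1/(203/3 + (-59/8 + (1/8)*280)) = 1/(203/3 + (-59/8 + 35)) = 1/(203/3 + 221/8) = 1/(2287/24) = 24/2287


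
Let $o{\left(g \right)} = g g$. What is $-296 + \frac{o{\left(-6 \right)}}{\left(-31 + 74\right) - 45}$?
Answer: $-314$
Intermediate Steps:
$o{\left(g \right)} = g^{2}$
$-296 + \frac{o{\left(-6 \right)}}{\left(-31 + 74\right) - 45} = -296 + \frac{\left(-6\right)^{2}}{\left(-31 + 74\right) - 45} = -296 + \frac{36}{43 - 45} = -296 + \frac{36}{-2} = -296 + 36 \left(- \frac{1}{2}\right) = -296 - 18 = -314$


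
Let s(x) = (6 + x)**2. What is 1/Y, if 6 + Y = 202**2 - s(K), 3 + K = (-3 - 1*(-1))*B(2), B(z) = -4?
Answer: 1/40677 ≈ 2.4584e-5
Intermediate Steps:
K = 5 (K = -3 + (-3 - 1*(-1))*(-4) = -3 + (-3 + 1)*(-4) = -3 - 2*(-4) = -3 + 8 = 5)
Y = 40677 (Y = -6 + (202**2 - (6 + 5)**2) = -6 + (40804 - 1*11**2) = -6 + (40804 - 1*121) = -6 + (40804 - 121) = -6 + 40683 = 40677)
1/Y = 1/40677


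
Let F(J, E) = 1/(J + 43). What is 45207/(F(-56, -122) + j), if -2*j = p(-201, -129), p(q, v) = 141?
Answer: -1175382/1835 ≈ -640.54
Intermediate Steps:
F(J, E) = 1/(43 + J)
j = -141/2 (j = -½*141 = -141/2 ≈ -70.500)
45207/(F(-56, -122) + j) = 45207/(1/(43 - 56) - 141/2) = 45207/(1/(-13) - 141/2) = 45207/(-1/13 - 141/2) = 45207/(-1835/26) = 45207*(-26/1835) = -1175382/1835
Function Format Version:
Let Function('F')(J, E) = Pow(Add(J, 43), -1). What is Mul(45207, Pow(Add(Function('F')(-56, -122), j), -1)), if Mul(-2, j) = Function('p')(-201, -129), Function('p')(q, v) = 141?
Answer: Rational(-1175382, 1835) ≈ -640.54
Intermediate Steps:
Function('F')(J, E) = Pow(Add(43, J), -1)
j = Rational(-141, 2) (j = Mul(Rational(-1, 2), 141) = Rational(-141, 2) ≈ -70.500)
Mul(45207, Pow(Add(Function('F')(-56, -122), j), -1)) = Mul(45207, Pow(Add(Pow(Add(43, -56), -1), Rational(-141, 2)), -1)) = Mul(45207, Pow(Add(Pow(-13, -1), Rational(-141, 2)), -1)) = Mul(45207, Pow(Add(Rational(-1, 13), Rational(-141, 2)), -1)) = Mul(45207, Pow(Rational(-1835, 26), -1)) = Mul(45207, Rational(-26, 1835)) = Rational(-1175382, 1835)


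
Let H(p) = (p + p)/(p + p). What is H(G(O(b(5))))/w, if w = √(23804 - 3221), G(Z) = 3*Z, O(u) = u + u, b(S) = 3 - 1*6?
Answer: √2287/6861 ≈ 0.0069702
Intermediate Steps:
b(S) = -3 (b(S) = 3 - 6 = -3)
O(u) = 2*u
w = 3*√2287 (w = √20583 = 3*√2287 ≈ 143.47)
H(p) = 1 (H(p) = (2*p)/((2*p)) = (2*p)*(1/(2*p)) = 1)
H(G(O(b(5))))/w = 1/(3*√2287) = 1*(√2287/6861) = √2287/6861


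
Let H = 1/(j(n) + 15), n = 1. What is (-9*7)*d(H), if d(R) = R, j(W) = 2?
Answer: -63/17 ≈ -3.7059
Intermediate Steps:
H = 1/17 (H = 1/(2 + 15) = 1/17 ≈ 0.058824)
(-9*7)*d(H) = -9*7*(1/17) = -63*1/17 = -63/17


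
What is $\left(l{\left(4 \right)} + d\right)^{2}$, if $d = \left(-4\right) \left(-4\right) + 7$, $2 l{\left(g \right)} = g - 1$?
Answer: $\frac{2401}{4} \approx 600.25$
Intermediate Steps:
$l{\left(g \right)} = - \frac{1}{2} + \frac{g}{2}$ ($l{\left(g \right)} = \frac{g - 1}{2} = \frac{-1 + g}{2} = - \frac{1}{2} + \frac{g}{2}$)
$d = 23$ ($d = 16 + 7 = 23$)
$\left(l{\left(4 \right)} + d\right)^{2} = \left(\left(- \frac{1}{2} + \frac{1}{2} \cdot 4\right) + 23\right)^{2} = \left(\left(- \frac{1}{2} + 2\right) + 23\right)^{2} = \left(\frac{3}{2} + 23\right)^{2} = \left(\frac{49}{2}\right)^{2} = \frac{2401}{4}$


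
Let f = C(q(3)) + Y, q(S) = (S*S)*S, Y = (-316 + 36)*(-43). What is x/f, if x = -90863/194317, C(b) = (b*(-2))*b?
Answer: -90863/2056262494 ≈ -4.4188e-5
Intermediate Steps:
Y = 12040 (Y = -280*(-43) = 12040)
q(S) = S**3 (q(S) = S**2*S = S**3)
C(b) = -2*b**2 (C(b) = (-2*b)*b = -2*b**2)
x = -90863/194317 (x = -90863*1/194317 = -90863/194317 ≈ -0.46760)
f = 10582 (f = -2*(3**3)**2 + 12040 = -2*27**2 + 12040 = -2*729 + 12040 = -1458 + 12040 = 10582)
x/f = -90863/194317/10582 = -90863/194317*1/10582 = -90863/2056262494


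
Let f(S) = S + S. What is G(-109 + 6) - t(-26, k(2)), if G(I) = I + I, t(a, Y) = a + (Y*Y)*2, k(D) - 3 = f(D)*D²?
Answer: -902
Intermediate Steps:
f(S) = 2*S
k(D) = 3 + 2*D³ (k(D) = 3 + (2*D)*D² = 3 + 2*D³)
t(a, Y) = a + 2*Y² (t(a, Y) = a + Y²*2 = a + 2*Y²)
G(I) = 2*I
G(-109 + 6) - t(-26, k(2)) = 2*(-109 + 6) - (-26 + 2*(3 + 2*2³)²) = 2*(-103) - (-26 + 2*(3 + 2*8)²) = -206 - (-26 + 2*(3 + 16)²) = -206 - (-26 + 2*19²) = -206 - (-26 + 2*361) = -206 - (-26 + 722) = -206 - 1*696 = -206 - 696 = -902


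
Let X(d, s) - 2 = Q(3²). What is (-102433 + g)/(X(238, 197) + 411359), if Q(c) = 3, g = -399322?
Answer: -501755/411364 ≈ -1.2197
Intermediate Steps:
X(d, s) = 5 (X(d, s) = 2 + 3 = 5)
(-102433 + g)/(X(238, 197) + 411359) = (-102433 - 399322)/(5 + 411359) = -501755/411364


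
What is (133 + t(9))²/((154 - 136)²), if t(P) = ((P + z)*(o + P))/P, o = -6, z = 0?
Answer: 4624/81 ≈ 57.086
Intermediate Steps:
t(P) = -6 + P (t(P) = ((P + 0)*(-6 + P))/P = (P*(-6 + P))/P = -6 + P)
(133 + t(9))²/((154 - 136)²) = (133 + (-6 + 9))²/((154 - 136)²) = (133 + 3)²/(18²) = 136²/324 = 18496*(1/324) = 4624/81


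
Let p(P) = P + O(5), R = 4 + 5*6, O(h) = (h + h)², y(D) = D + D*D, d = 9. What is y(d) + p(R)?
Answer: 224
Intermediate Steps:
y(D) = D + D²
O(h) = 4*h² (O(h) = (2*h)² = 4*h²)
R = 34 (R = 4 + 30 = 34)
p(P) = 100 + P (p(P) = P + 4*5² = P + 4*25 = P + 100 = 100 + P)
y(d) + p(R) = 9*(1 + 9) + (100 + 34) = 9*10 + 134 = 90 + 134 = 224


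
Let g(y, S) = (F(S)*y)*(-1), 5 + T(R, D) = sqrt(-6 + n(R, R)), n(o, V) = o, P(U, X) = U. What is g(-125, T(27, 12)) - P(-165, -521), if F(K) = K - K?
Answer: 165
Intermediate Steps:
T(R, D) = -5 + sqrt(-6 + R)
F(K) = 0
g(y, S) = 0 (g(y, S) = (0*y)*(-1) = 0*(-1) = 0)
g(-125, T(27, 12)) - P(-165, -521) = 0 - 1*(-165) = 0 + 165 = 165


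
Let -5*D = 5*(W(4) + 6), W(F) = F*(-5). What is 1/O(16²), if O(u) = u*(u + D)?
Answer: 1/69120 ≈ 1.4468e-5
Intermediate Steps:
W(F) = -5*F
D = 14 (D = -(-5*4 + 6) = -(-20 + 6) = -(-14) = -⅕*(-70) = 14)
O(u) = u*(14 + u) (O(u) = u*(u + 14) = u*(14 + u))
1/O(16²) = 1/(16²*(14 + 16²)) = 1/(256*(14 + 256)) = 1/(256*270) = 1/69120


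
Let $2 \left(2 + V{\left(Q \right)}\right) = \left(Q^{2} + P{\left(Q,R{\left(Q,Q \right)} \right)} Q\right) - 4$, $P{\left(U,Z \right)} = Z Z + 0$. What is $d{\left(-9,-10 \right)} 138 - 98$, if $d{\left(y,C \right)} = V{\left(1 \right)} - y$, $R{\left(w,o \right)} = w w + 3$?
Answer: $1765$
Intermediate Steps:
$R{\left(w,o \right)} = 3 + w^{2}$ ($R{\left(w,o \right)} = w^{2} + 3 = 3 + w^{2}$)
$P{\left(U,Z \right)} = Z^{2}$ ($P{\left(U,Z \right)} = Z^{2} + 0 = Z^{2}$)
$V{\left(Q \right)} = -4 + \frac{Q^{2}}{2} + \frac{Q \left(3 + Q^{2}\right)^{2}}{2}$ ($V{\left(Q \right)} = -2 + \frac{\left(Q^{2} + \left(3 + Q^{2}\right)^{2} Q\right) - 4}{2} = -2 + \frac{\left(Q^{2} + Q \left(3 + Q^{2}\right)^{2}\right) - 4}{2} = -2 + \frac{-4 + Q^{2} + Q \left(3 + Q^{2}\right)^{2}}{2} = -2 + \left(-2 + \frac{Q^{2}}{2} + \frac{Q \left(3 + Q^{2}\right)^{2}}{2}\right) = -4 + \frac{Q^{2}}{2} + \frac{Q \left(3 + Q^{2}\right)^{2}}{2}$)
$d{\left(y,C \right)} = \frac{9}{2} - y$ ($d{\left(y,C \right)} = \left(-4 + \frac{1^{2}}{2} + \frac{1}{2} \cdot 1 \left(3 + 1^{2}\right)^{2}\right) - y = \left(-4 + \frac{1}{2} \cdot 1 + \frac{1}{2} \cdot 1 \left(3 + 1\right)^{2}\right) - y = \left(-4 + \frac{1}{2} + \frac{1}{2} \cdot 1 \cdot 4^{2}\right) - y = \left(-4 + \frac{1}{2} + \frac{1}{2} \cdot 1 \cdot 16\right) - y = \left(-4 + \frac{1}{2} + 8\right) - y = \frac{9}{2} - y$)
$d{\left(-9,-10 \right)} 138 - 98 = \left(\frac{9}{2} - -9\right) 138 - 98 = \left(\frac{9}{2} + 9\right) 138 - 98 = \frac{27}{2} \cdot 138 - 98 = 1863 - 98 = 1765$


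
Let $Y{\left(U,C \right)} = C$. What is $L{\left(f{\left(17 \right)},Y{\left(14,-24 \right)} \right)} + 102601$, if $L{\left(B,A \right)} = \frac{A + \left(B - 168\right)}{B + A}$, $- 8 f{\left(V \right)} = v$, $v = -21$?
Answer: $\frac{5848762}{57} \approx 1.0261 \cdot 10^{5}$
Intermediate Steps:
$f{\left(V \right)} = \frac{21}{8}$ ($f{\left(V \right)} = \left(- \frac{1}{8}\right) \left(-21\right) = \frac{21}{8}$)
$L{\left(B,A \right)} = \frac{-168 + A + B}{A + B}$ ($L{\left(B,A \right)} = \frac{A + \left(-168 + B\right)}{A + B} = \frac{-168 + A + B}{A + B}$)
$L{\left(f{\left(17 \right)},Y{\left(14,-24 \right)} \right)} + 102601 = \frac{-168 - 24 + \frac{21}{8}}{-24 + \frac{21}{8}} + 102601 = \frac{1}{- \frac{171}{8}} \left(- \frac{1515}{8}\right) + 102601 = \left(- \frac{8}{171}\right) \left(- \frac{1515}{8}\right) + 102601 = \frac{505}{57} + 102601 = \frac{5848762}{57}$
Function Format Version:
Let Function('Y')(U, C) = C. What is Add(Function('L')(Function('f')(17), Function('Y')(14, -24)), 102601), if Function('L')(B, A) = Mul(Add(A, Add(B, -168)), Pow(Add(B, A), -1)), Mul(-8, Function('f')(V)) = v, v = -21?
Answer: Rational(5848762, 57) ≈ 1.0261e+5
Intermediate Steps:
Function('f')(V) = Rational(21, 8) (Function('f')(V) = Mul(Rational(-1, 8), -21) = Rational(21, 8))
Function('L')(B, A) = Mul(Pow(Add(A, B), -1), Add(-168, A, B)) (Function('L')(B, A) = Mul(Add(A, Add(-168, B)), Pow(Add(A, B), -1)) = Mul(Add(-168, A, B), Pow(Add(A, B), -1)) = Mul(Pow(Add(A, B), -1), Add(-168, A, B)))
Add(Function('L')(Function('f')(17), Function('Y')(14, -24)), 102601) = Add(Mul(Pow(Add(-24, Rational(21, 8)), -1), Add(-168, -24, Rational(21, 8))), 102601) = Add(Mul(Pow(Rational(-171, 8), -1), Rational(-1515, 8)), 102601) = Add(Mul(Rational(-8, 171), Rational(-1515, 8)), 102601) = Add(Rational(505, 57), 102601) = Rational(5848762, 57)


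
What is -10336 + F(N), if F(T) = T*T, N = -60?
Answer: -6736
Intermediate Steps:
F(T) = T²
-10336 + F(N) = -10336 + (-60)² = -10336 + 3600 = -6736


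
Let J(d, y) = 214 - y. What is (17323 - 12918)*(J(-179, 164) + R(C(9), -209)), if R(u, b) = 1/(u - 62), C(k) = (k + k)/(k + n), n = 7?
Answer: 107226510/487 ≈ 2.2018e+5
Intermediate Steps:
C(k) = 2*k/(7 + k) (C(k) = (k + k)/(k + 7) = (2*k)/(7 + k) = 2*k/(7 + k))
R(u, b) = 1/(-62 + u)
(17323 - 12918)*(J(-179, 164) + R(C(9), -209)) = (17323 - 12918)*((214 - 1*164) + 1/(-62 + 2*9/(7 + 9))) = 4405*((214 - 164) + 1/(-62 + 2*9/16)) = 4405*(50 + 1/(-62 + 2*9*(1/16))) = 4405*(50 + 1/(-62 + 9/8)) = 4405*(50 + 1/(-487/8)) = 4405*(50 - 8/487) = 4405*(24342/487) = 107226510/487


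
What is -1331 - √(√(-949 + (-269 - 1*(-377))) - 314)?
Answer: -1331 - √(-314 + 29*I) ≈ -1331.8 - 17.739*I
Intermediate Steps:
-1331 - √(√(-949 + (-269 - 1*(-377))) - 314) = -1331 - √(√(-949 + (-269 + 377)) - 314) = -1331 - √(√(-949 + 108) - 314) = -1331 - √(√(-841) - 314) = -1331 - √(29*I - 314) = -1331 - √(-314 + 29*I)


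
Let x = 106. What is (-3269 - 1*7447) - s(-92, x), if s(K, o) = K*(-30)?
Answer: -13476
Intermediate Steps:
s(K, o) = -30*K
(-3269 - 1*7447) - s(-92, x) = (-3269 - 1*7447) - (-30)*(-92) = (-3269 - 7447) - 1*2760 = -10716 - 2760 = -13476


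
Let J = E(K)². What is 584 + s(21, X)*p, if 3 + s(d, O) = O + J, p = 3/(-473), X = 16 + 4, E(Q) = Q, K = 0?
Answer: 276181/473 ≈ 583.89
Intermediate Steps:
X = 20
p = -3/473 (p = 3*(-1/473) = -3/473 ≈ -0.0063425)
J = 0 (J = 0² = 0)
s(d, O) = -3 + O (s(d, O) = -3 + (O + 0) = -3 + O)
584 + s(21, X)*p = 584 + (-3 + 20)*(-3/473) = 584 + 17*(-3/473) = 584 - 51/473 = 276181/473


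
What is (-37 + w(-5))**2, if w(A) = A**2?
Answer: 144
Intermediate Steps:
(-37 + w(-5))**2 = (-37 + (-5)**2)**2 = (-37 + 25)**2 = (-12)**2 = 144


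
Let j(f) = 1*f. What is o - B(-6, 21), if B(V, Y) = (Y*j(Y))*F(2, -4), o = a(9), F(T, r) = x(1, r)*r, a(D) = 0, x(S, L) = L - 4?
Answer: -14112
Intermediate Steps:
x(S, L) = -4 + L
F(T, r) = r*(-4 + r) (F(T, r) = (-4 + r)*r = r*(-4 + r))
j(f) = f
o = 0
B(V, Y) = 32*Y² (B(V, Y) = (Y*Y)*(-4*(-4 - 4)) = Y²*(-4*(-8)) = Y²*32 = 32*Y²)
o - B(-6, 21) = 0 - 32*21² = 0 - 32*441 = 0 - 1*14112 = 0 - 14112 = -14112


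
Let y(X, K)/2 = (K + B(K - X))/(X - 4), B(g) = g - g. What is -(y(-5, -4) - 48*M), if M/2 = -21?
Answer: -18152/9 ≈ -2016.9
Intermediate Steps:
M = -42 (M = 2*(-21) = -42)
B(g) = 0
y(X, K) = 2*K/(-4 + X) (y(X, K) = 2*((K + 0)/(X - 4)) = 2*(K/(-4 + X)) = 2*K/(-4 + X))
-(y(-5, -4) - 48*M) = -(2*(-4)/(-4 - 5) - 48*(-42)) = -(2*(-4)/(-9) + 2016) = -(2*(-4)*(-⅑) + 2016) = -(8/9 + 2016) = -1*18152/9 = -18152/9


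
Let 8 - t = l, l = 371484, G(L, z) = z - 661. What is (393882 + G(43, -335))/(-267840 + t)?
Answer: -196443/319658 ≈ -0.61454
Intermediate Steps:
G(L, z) = -661 + z
t = -371476 (t = 8 - 1*371484 = 8 - 371484 = -371476)
(393882 + G(43, -335))/(-267840 + t) = (393882 + (-661 - 335))/(-267840 - 371476) = (393882 - 996)/(-639316) = 392886*(-1/639316) = -196443/319658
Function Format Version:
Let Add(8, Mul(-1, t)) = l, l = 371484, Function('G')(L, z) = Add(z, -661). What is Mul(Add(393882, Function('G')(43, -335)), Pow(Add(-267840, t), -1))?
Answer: Rational(-196443, 319658) ≈ -0.61454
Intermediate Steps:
Function('G')(L, z) = Add(-661, z)
t = -371476 (t = Add(8, Mul(-1, 371484)) = Add(8, -371484) = -371476)
Mul(Add(393882, Function('G')(43, -335)), Pow(Add(-267840, t), -1)) = Mul(Add(393882, Add(-661, -335)), Pow(Add(-267840, -371476), -1)) = Mul(Add(393882, -996), Pow(-639316, -1)) = Mul(392886, Rational(-1, 639316)) = Rational(-196443, 319658)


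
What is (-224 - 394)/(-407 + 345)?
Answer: 309/31 ≈ 9.9677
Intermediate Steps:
(-224 - 394)/(-407 + 345) = -618/(-62) = -618*(-1/62) = 309/31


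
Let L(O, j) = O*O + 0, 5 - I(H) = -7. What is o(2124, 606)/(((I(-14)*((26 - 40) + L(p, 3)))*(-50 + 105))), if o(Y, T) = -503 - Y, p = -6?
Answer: -2627/14520 ≈ -0.18092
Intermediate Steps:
I(H) = 12 (I(H) = 5 - 1*(-7) = 5 + 7 = 12)
L(O, j) = O**2 (L(O, j) = O**2 + 0 = O**2)
o(2124, 606)/(((I(-14)*((26 - 40) + L(p, 3)))*(-50 + 105))) = (-503 - 1*2124)/(((12*((26 - 40) + (-6)**2))*(-50 + 105))) = (-503 - 2124)/(((12*(-14 + 36))*55)) = -2627/((12*22)*55) = -2627/(264*55) = -2627/14520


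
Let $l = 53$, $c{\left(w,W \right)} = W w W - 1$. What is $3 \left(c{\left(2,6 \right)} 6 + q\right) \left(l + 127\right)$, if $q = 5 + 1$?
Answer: $233280$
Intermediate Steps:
$c{\left(w,W \right)} = -1 + w W^{2}$ ($c{\left(w,W \right)} = w W^{2} - 1 = -1 + w W^{2}$)
$q = 6$
$3 \left(c{\left(2,6 \right)} 6 + q\right) \left(l + 127\right) = 3 \left(\left(-1 + 2 \cdot 6^{2}\right) 6 + 6\right) \left(53 + 127\right) = 3 \left(\left(-1 + 2 \cdot 36\right) 6 + 6\right) 180 = 3 \left(\left(-1 + 72\right) 6 + 6\right) 180 = 3 \left(71 \cdot 6 + 6\right) 180 = 3 \left(426 + 6\right) 180 = 3 \cdot 432 \cdot 180 = 1296 \cdot 180 = 233280$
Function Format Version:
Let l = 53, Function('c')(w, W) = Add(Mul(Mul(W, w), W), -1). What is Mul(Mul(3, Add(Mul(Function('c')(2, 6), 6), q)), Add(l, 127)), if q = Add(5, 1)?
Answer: 233280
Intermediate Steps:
Function('c')(w, W) = Add(-1, Mul(w, Pow(W, 2))) (Function('c')(w, W) = Add(Mul(w, Pow(W, 2)), -1) = Add(-1, Mul(w, Pow(W, 2))))
q = 6
Mul(Mul(3, Add(Mul(Function('c')(2, 6), 6), q)), Add(l, 127)) = Mul(Mul(3, Add(Mul(Add(-1, Mul(2, Pow(6, 2))), 6), 6)), Add(53, 127)) = Mul(Mul(3, Add(Mul(Add(-1, Mul(2, 36)), 6), 6)), 180) = Mul(Mul(3, Add(Mul(Add(-1, 72), 6), 6)), 180) = Mul(Mul(3, Add(Mul(71, 6), 6)), 180) = Mul(Mul(3, Add(426, 6)), 180) = Mul(Mul(3, 432), 180) = Mul(1296, 180) = 233280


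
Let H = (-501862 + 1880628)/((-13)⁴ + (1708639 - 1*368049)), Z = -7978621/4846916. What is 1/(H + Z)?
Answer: -6636159888316/4241173935115 ≈ -1.5647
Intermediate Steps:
Z = -7978621/4846916 (Z = -7978621*1/4846916 = -7978621/4846916 ≈ -1.6461)
H = 1378766/1369151 (H = 1378766/(28561 + (1708639 - 368049)) = 1378766/(28561 + 1340590) = 1378766/1369151 ≈ 1.0070)
1/(H + Z) = 1/(1378766/1369151 - 7978621/4846916) = 1/(-4241173935115/6636159888316) = -6636159888316/4241173935115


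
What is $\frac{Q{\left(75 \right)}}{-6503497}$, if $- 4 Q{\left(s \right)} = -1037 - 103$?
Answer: $- \frac{285}{6503497} \approx -4.3823 \cdot 10^{-5}$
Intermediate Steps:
$Q{\left(s \right)} = 285$ ($Q{\left(s \right)} = - \frac{-1037 - 103}{4} = \left(- \frac{1}{4}\right) \left(-1140\right) = 285$)
$\frac{Q{\left(75 \right)}}{-6503497} = \frac{285}{-6503497} = 285 \left(- \frac{1}{6503497}\right) = - \frac{285}{6503497}$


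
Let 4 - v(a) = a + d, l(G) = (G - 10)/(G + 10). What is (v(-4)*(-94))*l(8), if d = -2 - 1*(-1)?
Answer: 94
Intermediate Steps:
l(G) = (-10 + G)/(10 + G)
d = -1 (d = -2 + 1 = -1)
v(a) = 5 - a (v(a) = 4 - (a - 1) = 4 - (-1 + a) = 4 + (1 - a) = 5 - a)
(v(-4)*(-94))*l(8) = ((5 - 1*(-4))*(-94))*((-10 + 8)/(10 + 8)) = ((5 + 4)*(-94))*(-2/18) = (9*(-94))*((1/18)*(-2)) = -846*(-⅑) = 94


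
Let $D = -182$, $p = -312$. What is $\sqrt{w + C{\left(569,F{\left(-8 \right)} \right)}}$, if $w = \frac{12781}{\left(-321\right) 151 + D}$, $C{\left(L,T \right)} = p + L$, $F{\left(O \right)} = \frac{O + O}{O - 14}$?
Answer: $\frac{4 \sqrt{37982910570}}{48653} \approx 16.023$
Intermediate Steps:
$F{\left(O \right)} = \frac{2 O}{-14 + O}$
$C{\left(L,T \right)} = -312 + L$
$w = - \frac{12781}{48653}$ ($w = \frac{12781}{\left(-321\right) 151 - 182} = \frac{12781}{-48471 - 182} = \frac{12781}{-48653} = 12781 \left(- \frac{1}{48653}\right) = - \frac{12781}{48653} \approx -0.2627$)
$\sqrt{w + C{\left(569,F{\left(-8 \right)} \right)}} = \sqrt{- \frac{12781}{48653} + \left(-312 + 569\right)} = \sqrt{- \frac{12781}{48653} + 257} = \sqrt{\frac{12491040}{48653}} = \frac{4 \sqrt{37982910570}}{48653}$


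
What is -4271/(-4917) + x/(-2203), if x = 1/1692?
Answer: 5306681693/6109333164 ≈ 0.86862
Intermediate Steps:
x = 1/1692 ≈ 0.00059102
-4271/(-4917) + x/(-2203) = -4271/(-4917) + (1/1692)/(-2203) = -4271*(-1/4917) + (1/1692)*(-1/2203) = 4271/4917 - 1/3727476 = 5306681693/6109333164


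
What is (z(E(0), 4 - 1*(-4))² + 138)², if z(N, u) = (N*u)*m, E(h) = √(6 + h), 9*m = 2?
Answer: 17960644/729 ≈ 24637.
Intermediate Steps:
m = 2/9 (m = (⅑)*2 = 2/9 ≈ 0.22222)
z(N, u) = 2*N*u/9 (z(N, u) = (N*u)*(2/9) = 2*N*u/9)
(z(E(0), 4 - 1*(-4))² + 138)² = ((2*√(6 + 0)*(4 - 1*(-4))/9)² + 138)² = ((2*√6*(4 + 4)/9)² + 138)² = (((2/9)*√6*8)² + 138)² = ((16*√6/9)² + 138)² = (512/27 + 138)² = (4238/27)² = 17960644/729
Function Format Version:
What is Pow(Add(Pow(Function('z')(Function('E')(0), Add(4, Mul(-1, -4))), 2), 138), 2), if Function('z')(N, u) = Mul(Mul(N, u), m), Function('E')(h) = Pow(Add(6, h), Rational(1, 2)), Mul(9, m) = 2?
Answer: Rational(17960644, 729) ≈ 24637.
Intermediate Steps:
m = Rational(2, 9) (m = Mul(Rational(1, 9), 2) = Rational(2, 9) ≈ 0.22222)
Function('z')(N, u) = Mul(Rational(2, 9), N, u) (Function('z')(N, u) = Mul(Mul(N, u), Rational(2, 9)) = Mul(Rational(2, 9), N, u))
Pow(Add(Pow(Function('z')(Function('E')(0), Add(4, Mul(-1, -4))), 2), 138), 2) = Pow(Add(Pow(Mul(Rational(2, 9), Pow(Add(6, 0), Rational(1, 2)), Add(4, Mul(-1, -4))), 2), 138), 2) = Pow(Add(Pow(Mul(Rational(2, 9), Pow(6, Rational(1, 2)), Add(4, 4)), 2), 138), 2) = Pow(Add(Pow(Mul(Rational(2, 9), Pow(6, Rational(1, 2)), 8), 2), 138), 2) = Pow(Add(Pow(Mul(Rational(16, 9), Pow(6, Rational(1, 2))), 2), 138), 2) = Pow(Add(Rational(512, 27), 138), 2) = Pow(Rational(4238, 27), 2) = Rational(17960644, 729)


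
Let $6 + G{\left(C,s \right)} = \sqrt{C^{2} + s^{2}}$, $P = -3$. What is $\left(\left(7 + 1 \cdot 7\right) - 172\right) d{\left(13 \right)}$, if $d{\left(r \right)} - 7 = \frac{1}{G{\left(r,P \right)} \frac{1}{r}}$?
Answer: $- \frac{84688}{71} - \frac{1027 \sqrt{178}}{71} \approx -1385.8$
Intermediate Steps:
$G{\left(C,s \right)} = -6 + \sqrt{C^{2} + s^{2}}$
$d{\left(r \right)} = 7 + \frac{r}{-6 + \sqrt{9 + r^{2}}}$ ($d{\left(r \right)} = 7 + \frac{1}{\left(-6 + \sqrt{r^{2} + \left(-3\right)^{2}}\right) \frac{1}{r}} = 7 + \frac{1}{\left(-6 + \sqrt{r^{2} + 9}\right) \frac{1}{r}} = 7 + \frac{1}{\left(-6 + \sqrt{9 + r^{2}}\right) \frac{1}{r}} = 7 + \frac{1}{\frac{1}{r} \left(-6 + \sqrt{9 + r^{2}}\right)} = 7 + \frac{r}{-6 + \sqrt{9 + r^{2}}}$)
$\left(\left(7 + 1 \cdot 7\right) - 172\right) d{\left(13 \right)} = \left(\left(7 + 1 \cdot 7\right) - 172\right) \frac{-42 + 13 + 7 \sqrt{9 + 13^{2}}}{-6 + \sqrt{9 + 13^{2}}} = \left(\left(7 + 7\right) - 172\right) \frac{-42 + 13 + 7 \sqrt{9 + 169}}{-6 + \sqrt{9 + 169}} = \left(14 - 172\right) \frac{-42 + 13 + 7 \sqrt{178}}{-6 + \sqrt{178}} = - 158 \frac{-29 + 7 \sqrt{178}}{-6 + \sqrt{178}} = - \frac{158 \left(-29 + 7 \sqrt{178}\right)}{-6 + \sqrt{178}}$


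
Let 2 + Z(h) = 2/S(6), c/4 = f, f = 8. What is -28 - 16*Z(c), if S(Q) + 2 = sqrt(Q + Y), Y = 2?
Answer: -12 - 16*sqrt(2) ≈ -34.627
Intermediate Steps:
S(Q) = -2 + sqrt(2 + Q) (S(Q) = -2 + sqrt(Q + 2) = -2 + sqrt(2 + Q))
c = 32 (c = 4*8 = 32)
Z(h) = -2 + 2/(-2 + 2*sqrt(2)) (Z(h) = -2 + 2/(-2 + sqrt(2 + 6)) = -2 + 2/(-2 + sqrt(8)) = -2 + 2/(-2 + 2*sqrt(2)))
-28 - 16*Z(c) = -28 - 16*(-1 + sqrt(2)) = -28 + (16 - 16*sqrt(2)) = -12 - 16*sqrt(2)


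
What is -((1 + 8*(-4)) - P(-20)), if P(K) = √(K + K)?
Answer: 31 + 2*I*√10 ≈ 31.0 + 6.3246*I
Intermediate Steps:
P(K) = √2*√K (P(K) = √(2*K) = √2*√K)
-((1 + 8*(-4)) - P(-20)) = -((1 + 8*(-4)) - √2*√(-20)) = -((1 - 32) - √2*2*I*√5) = -(-31 - 2*I*√10) = 31 + 2*I*√10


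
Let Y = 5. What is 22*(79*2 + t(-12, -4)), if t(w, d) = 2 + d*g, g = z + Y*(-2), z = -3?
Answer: 4664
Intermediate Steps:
g = -13 (g = -3 + 5*(-2) = -3 - 10 = -13)
t(w, d) = 2 - 13*d (t(w, d) = 2 + d*(-13) = 2 - 13*d)
22*(79*2 + t(-12, -4)) = 22*(79*2 + (2 - 13*(-4))) = 22*(158 + (2 + 52)) = 22*(158 + 54) = 22*212 = 4664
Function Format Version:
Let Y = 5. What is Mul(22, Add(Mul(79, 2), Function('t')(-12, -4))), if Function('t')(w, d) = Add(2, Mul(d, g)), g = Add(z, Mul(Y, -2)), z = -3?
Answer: 4664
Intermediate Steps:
g = -13 (g = Add(-3, Mul(5, -2)) = Add(-3, -10) = -13)
Function('t')(w, d) = Add(2, Mul(-13, d)) (Function('t')(w, d) = Add(2, Mul(d, -13)) = Add(2, Mul(-13, d)))
Mul(22, Add(Mul(79, 2), Function('t')(-12, -4))) = Mul(22, Add(Mul(79, 2), Add(2, Mul(-13, -4)))) = Mul(22, Add(158, Add(2, 52))) = Mul(22, Add(158, 54)) = Mul(22, 212) = 4664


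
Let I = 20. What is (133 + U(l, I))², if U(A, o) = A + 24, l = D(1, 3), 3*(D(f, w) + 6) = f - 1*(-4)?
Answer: 209764/9 ≈ 23307.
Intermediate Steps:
D(f, w) = -14/3 + f/3 (D(f, w) = -6 + (f - 1*(-4))/3 = -6 + (f + 4)/3 = -6 + (4 + f)/3 = -6 + (4/3 + f/3) = -14/3 + f/3)
l = -13/3 (l = -14/3 + (⅓)*1 = -14/3 + ⅓ = -13/3 ≈ -4.3333)
U(A, o) = 24 + A
(133 + U(l, I))² = (133 + (24 - 13/3))² = (133 + 59/3)² = (458/3)² = 209764/9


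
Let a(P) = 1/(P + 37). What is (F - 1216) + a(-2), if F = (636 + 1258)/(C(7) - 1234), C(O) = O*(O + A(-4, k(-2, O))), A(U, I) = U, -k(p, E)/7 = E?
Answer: -51690357/42455 ≈ -1217.5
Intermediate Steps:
k(p, E) = -7*E
a(P) = 1/(37 + P)
C(O) = O*(-4 + O) (C(O) = O*(O - 4) = O*(-4 + O))
F = -1894/1213 (F = (636 + 1258)/(7*(-4 + 7) - 1234) = 1894/(7*3 - 1234) = 1894/(21 - 1234) = 1894/(-1213) = 1894*(-1/1213) = -1894/1213 ≈ -1.5614)
(F - 1216) + a(-2) = (-1894/1213 - 1216) + 1/(37 - 2) = -1476902/1213 + 1/35 = -51690357/42455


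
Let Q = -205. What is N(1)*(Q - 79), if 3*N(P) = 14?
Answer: -3976/3 ≈ -1325.3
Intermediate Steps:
N(P) = 14/3 (N(P) = (⅓)*14 = 14/3)
N(1)*(Q - 79) = 14*(-205 - 79)/3 = (14/3)*(-284) = -3976/3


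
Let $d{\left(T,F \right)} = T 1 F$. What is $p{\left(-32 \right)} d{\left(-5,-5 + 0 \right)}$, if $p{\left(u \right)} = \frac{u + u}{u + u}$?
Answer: $25$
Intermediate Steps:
$d{\left(T,F \right)} = F T$ ($d{\left(T,F \right)} = T F = F T$)
$p{\left(u \right)} = 1$ ($p{\left(u \right)} = \frac{2 u}{2 u} = 2 u \frac{1}{2 u} = 1$)
$p{\left(-32 \right)} d{\left(-5,-5 + 0 \right)} = 1 \left(-5 + 0\right) \left(-5\right) = 1 \left(\left(-5\right) \left(-5\right)\right) = 1 \cdot 25 = 25$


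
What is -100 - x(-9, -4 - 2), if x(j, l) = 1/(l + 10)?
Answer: -401/4 ≈ -100.25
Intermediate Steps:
x(j, l) = 1/(10 + l)
-100 - x(-9, -4 - 2) = -100 - 1/(10 + (-4 - 2)) = -100 - 1/(10 - 6) = -100 - 1/4 = -401/4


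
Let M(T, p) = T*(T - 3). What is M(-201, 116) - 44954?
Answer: -3950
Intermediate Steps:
M(T, p) = T*(-3 + T)
M(-201, 116) - 44954 = -201*(-3 - 201) - 44954 = -201*(-204) - 44954 = 41004 - 44954 = -3950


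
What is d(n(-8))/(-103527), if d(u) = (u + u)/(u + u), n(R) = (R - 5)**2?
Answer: -1/103527 ≈ -9.6593e-6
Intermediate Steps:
n(R) = (-5 + R)**2
d(u) = 1 (d(u) = (2*u)/((2*u)) = (2*u)*(1/(2*u)) = 1)
d(n(-8))/(-103527) = 1/(-103527) = 1*(-1/103527) = -1/103527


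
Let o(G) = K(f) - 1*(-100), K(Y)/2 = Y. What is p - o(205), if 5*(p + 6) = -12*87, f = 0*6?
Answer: -1574/5 ≈ -314.80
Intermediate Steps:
f = 0
K(Y) = 2*Y
p = -1074/5 (p = -6 + (-12*87)/5 = -6 + (1/5)*(-1044) = -6 - 1044/5 = -1074/5 ≈ -214.80)
o(G) = 100 (o(G) = 2*0 - 1*(-100) = 0 + 100 = 100)
p - o(205) = -1074/5 - 1*100 = -1074/5 - 100 = -1574/5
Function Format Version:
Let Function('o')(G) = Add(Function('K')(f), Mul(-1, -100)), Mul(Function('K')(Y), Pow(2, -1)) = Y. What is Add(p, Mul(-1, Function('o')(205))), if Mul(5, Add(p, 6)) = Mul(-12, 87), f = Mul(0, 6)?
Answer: Rational(-1574, 5) ≈ -314.80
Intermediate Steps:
f = 0
Function('K')(Y) = Mul(2, Y)
p = Rational(-1074, 5) (p = Add(-6, Mul(Rational(1, 5), Mul(-12, 87))) = Add(-6, Mul(Rational(1, 5), -1044)) = Add(-6, Rational(-1044, 5)) = Rational(-1074, 5) ≈ -214.80)
Function('o')(G) = 100 (Function('o')(G) = Add(Mul(2, 0), Mul(-1, -100)) = Add(0, 100) = 100)
Add(p, Mul(-1, Function('o')(205))) = Add(Rational(-1074, 5), Mul(-1, 100)) = Add(Rational(-1074, 5), -100) = Rational(-1574, 5)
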